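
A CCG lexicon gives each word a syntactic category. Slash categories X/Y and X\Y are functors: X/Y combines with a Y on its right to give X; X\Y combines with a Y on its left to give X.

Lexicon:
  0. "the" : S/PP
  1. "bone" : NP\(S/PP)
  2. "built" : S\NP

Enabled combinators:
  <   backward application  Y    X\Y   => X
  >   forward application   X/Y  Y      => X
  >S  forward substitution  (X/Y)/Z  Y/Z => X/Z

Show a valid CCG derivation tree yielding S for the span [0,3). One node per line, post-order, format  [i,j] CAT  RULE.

[0,1] S/PP  lex  "the"
[1,2] NP\(S/PP)  lex  "bone"
[0,2] NP  <  k=1
[2,3] S\NP  lex  "built"
[0,3] S  <  k=2

[0,3] S   <
  [0,2] NP   <
    [0,1] "the" : S/PP
    [1,2] "bone" : NP\(S/PP)
  [2,3] "built" : S\NP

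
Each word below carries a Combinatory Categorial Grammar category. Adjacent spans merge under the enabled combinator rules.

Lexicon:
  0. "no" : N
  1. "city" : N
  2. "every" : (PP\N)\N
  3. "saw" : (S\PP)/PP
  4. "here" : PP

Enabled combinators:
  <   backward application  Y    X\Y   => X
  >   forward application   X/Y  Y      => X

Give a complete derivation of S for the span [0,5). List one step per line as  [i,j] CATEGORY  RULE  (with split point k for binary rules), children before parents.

[0,1] N  lex  "no"
[1,2] N  lex  "city"
[2,3] (PP\N)\N  lex  "every"
[1,3] PP\N  <  k=2
[0,3] PP  <  k=1
[3,4] (S\PP)/PP  lex  "saw"
[4,5] PP  lex  "here"
[3,5] S\PP  >  k=4
[0,5] S  <  k=3

[0,5] S   <
  [0,3] PP   <
    [0,1] "no" : N
    [1,3] PP\N   <
      [1,2] "city" : N
      [2,3] "every" : (PP\N)\N
  [3,5] S\PP   >
    [3,4] "saw" : (S\PP)/PP
    [4,5] "here" : PP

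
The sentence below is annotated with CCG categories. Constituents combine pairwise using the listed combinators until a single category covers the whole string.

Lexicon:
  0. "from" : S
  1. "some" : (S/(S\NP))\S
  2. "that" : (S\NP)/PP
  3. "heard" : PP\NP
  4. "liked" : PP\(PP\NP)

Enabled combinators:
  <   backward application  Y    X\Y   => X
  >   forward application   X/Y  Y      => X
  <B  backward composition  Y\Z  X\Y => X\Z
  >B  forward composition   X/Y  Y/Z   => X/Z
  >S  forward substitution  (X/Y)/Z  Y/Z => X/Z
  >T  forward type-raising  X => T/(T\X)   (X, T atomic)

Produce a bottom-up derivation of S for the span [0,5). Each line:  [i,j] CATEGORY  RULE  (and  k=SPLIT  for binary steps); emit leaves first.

[0,1] S  lex  "from"
[1,2] (S/(S\NP))\S  lex  "some"
[0,2] S/(S\NP)  <  k=1
[2,3] (S\NP)/PP  lex  "that"
[3,4] PP\NP  lex  "heard"
[4,5] PP\(PP\NP)  lex  "liked"
[3,5] PP  <  k=4
[2,5] S\NP  >  k=3
[0,5] S  >  k=2

[0,5] S   >
  [0,2] S/(S\NP)   <
    [0,1] "from" : S
    [1,2] "some" : (S/(S\NP))\S
  [2,5] S\NP   >
    [2,3] "that" : (S\NP)/PP
    [3,5] PP   <
      [3,4] "heard" : PP\NP
      [4,5] "liked" : PP\(PP\NP)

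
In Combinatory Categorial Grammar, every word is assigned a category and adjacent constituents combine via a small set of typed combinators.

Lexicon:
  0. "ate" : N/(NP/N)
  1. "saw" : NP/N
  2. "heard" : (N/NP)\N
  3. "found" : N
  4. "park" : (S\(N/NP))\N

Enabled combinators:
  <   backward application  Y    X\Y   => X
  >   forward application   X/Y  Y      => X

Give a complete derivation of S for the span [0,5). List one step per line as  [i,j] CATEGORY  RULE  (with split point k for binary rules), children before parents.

[0,1] N/(NP/N)  lex  "ate"
[1,2] NP/N  lex  "saw"
[0,2] N  >  k=1
[2,3] (N/NP)\N  lex  "heard"
[0,3] N/NP  <  k=2
[3,4] N  lex  "found"
[4,5] (S\(N/NP))\N  lex  "park"
[3,5] S\(N/NP)  <  k=4
[0,5] S  <  k=3

[0,5] S   <
  [0,3] N/NP   <
    [0,2] N   >
      [0,1] "ate" : N/(NP/N)
      [1,2] "saw" : NP/N
    [2,3] "heard" : (N/NP)\N
  [3,5] S\(N/NP)   <
    [3,4] "found" : N
    [4,5] "park" : (S\(N/NP))\N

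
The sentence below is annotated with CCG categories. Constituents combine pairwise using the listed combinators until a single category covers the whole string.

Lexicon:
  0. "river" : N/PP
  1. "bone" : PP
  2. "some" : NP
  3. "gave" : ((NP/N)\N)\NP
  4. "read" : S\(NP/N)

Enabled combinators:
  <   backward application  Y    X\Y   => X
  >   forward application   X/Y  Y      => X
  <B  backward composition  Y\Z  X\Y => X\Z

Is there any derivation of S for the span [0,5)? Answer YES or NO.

[0,5] S   <
  [0,4] NP/N   <
    [0,2] N   >
      [0,1] "river" : N/PP
      [1,2] "bone" : PP
    [2,4] (NP/N)\N   <
      [2,3] "some" : NP
      [3,4] "gave" : ((NP/N)\N)\NP
  [4,5] "read" : S\(NP/N)

YES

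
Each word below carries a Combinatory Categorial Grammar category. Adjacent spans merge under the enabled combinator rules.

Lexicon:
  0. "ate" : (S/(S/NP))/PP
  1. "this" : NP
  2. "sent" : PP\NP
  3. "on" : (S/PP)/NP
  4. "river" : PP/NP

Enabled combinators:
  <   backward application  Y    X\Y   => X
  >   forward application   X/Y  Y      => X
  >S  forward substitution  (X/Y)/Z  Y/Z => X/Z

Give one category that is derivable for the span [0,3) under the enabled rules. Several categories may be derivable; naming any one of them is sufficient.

[0,5] S   >
  [0,3] S/(S/NP)   >
    [0,1] "ate" : (S/(S/NP))/PP
    [1,3] PP   <
      [1,2] "this" : NP
      [2,3] "sent" : PP\NP
  [3,5] S/NP   >S
    [3,4] "on" : (S/PP)/NP
    [4,5] "river" : PP/NP

S/(S/NP)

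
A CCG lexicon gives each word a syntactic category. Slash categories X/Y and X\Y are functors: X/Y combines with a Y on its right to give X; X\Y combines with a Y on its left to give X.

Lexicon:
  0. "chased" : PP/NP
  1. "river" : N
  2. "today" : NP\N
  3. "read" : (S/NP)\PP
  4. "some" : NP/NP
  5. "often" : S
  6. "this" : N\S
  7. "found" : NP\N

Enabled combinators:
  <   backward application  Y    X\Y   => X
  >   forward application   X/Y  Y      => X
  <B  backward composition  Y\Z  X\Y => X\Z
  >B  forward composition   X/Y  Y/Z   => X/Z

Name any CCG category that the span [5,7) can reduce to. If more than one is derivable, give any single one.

[0,8] S   >
  [0,5] S/NP   >B
    [0,4] S/NP   <
      [0,3] PP   >
        [0,1] "chased" : PP/NP
        [1,3] NP   <
          [1,2] "river" : N
          [2,3] "today" : NP\N
      [3,4] "read" : (S/NP)\PP
    [4,5] "some" : NP/NP
  [5,8] NP   <
    [5,7] N   <
      [5,6] "often" : S
      [6,7] "this" : N\S
    [7,8] "found" : NP\N

N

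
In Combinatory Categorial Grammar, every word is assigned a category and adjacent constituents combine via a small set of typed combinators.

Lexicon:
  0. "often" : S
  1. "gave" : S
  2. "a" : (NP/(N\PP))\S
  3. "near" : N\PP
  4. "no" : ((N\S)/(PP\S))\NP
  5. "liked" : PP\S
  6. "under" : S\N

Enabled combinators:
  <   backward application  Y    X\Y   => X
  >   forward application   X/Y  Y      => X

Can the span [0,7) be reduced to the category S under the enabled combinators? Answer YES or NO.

[0,7] S   <
  [0,6] N   <
    [0,1] "often" : S
    [1,6] N\S   >
      [1,5] (N\S)/(PP\S)   <
        [1,4] NP   >
          [1,3] NP/(N\PP)   <
            [1,2] "gave" : S
            [2,3] "a" : (NP/(N\PP))\S
          [3,4] "near" : N\PP
        [4,5] "no" : ((N\S)/(PP\S))\NP
      [5,6] "liked" : PP\S
  [6,7] "under" : S\N

YES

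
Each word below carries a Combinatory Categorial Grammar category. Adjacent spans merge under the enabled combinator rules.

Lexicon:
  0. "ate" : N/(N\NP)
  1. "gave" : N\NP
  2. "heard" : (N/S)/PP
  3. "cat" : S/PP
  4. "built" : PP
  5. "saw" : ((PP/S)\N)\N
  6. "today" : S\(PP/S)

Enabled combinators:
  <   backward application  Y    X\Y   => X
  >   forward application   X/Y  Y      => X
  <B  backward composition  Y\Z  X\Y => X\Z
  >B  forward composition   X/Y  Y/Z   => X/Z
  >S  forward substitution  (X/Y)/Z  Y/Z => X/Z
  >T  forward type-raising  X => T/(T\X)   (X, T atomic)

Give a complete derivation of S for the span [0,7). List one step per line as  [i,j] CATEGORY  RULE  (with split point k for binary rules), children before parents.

[0,7] S   <
  [0,6] PP/S   <
    [0,2] N   >
      [0,1] "ate" : N/(N\NP)
      [1,2] "gave" : N\NP
    [2,6] (PP/S)\N   <
      [2,5] N   >
        [2,4] N/PP   >S
          [2,3] "heard" : (N/S)/PP
          [3,4] "cat" : S/PP
        [4,5] "built" : PP
      [5,6] "saw" : ((PP/S)\N)\N
  [6,7] "today" : S\(PP/S)

[0,1] N/(N\NP)  lex  "ate"
[1,2] N\NP  lex  "gave"
[0,2] N  >  k=1
[2,3] (N/S)/PP  lex  "heard"
[3,4] S/PP  lex  "cat"
[2,4] N/PP  >S  k=3
[4,5] PP  lex  "built"
[2,5] N  >  k=4
[5,6] ((PP/S)\N)\N  lex  "saw"
[2,6] (PP/S)\N  <  k=5
[0,6] PP/S  <  k=2
[6,7] S\(PP/S)  lex  "today"
[0,7] S  <  k=6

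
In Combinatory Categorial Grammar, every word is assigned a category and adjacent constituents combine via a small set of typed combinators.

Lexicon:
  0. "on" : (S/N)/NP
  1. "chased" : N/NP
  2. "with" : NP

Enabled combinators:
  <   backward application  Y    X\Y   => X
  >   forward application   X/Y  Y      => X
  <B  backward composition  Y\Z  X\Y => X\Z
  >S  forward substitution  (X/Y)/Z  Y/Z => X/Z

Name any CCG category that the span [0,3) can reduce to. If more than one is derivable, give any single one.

[0,3] S   >
  [0,2] S/NP   >S
    [0,1] "on" : (S/N)/NP
    [1,2] "chased" : N/NP
  [2,3] "with" : NP

S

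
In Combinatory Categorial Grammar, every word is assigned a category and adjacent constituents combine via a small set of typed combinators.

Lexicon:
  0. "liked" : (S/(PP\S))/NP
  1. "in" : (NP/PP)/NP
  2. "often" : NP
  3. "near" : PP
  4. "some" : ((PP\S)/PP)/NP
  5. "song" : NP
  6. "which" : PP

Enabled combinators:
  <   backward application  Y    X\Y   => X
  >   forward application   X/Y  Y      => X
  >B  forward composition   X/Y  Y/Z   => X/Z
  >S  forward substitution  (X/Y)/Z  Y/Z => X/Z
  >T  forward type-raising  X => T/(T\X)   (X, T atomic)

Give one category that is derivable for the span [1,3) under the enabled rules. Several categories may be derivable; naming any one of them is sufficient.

[0,7] S   >
  [0,4] S/(PP\S)   >
    [0,1] "liked" : (S/(PP\S))/NP
    [1,4] NP   >
      [1,3] NP/PP   >
        [1,2] "in" : (NP/PP)/NP
        [2,3] "often" : NP
      [3,4] "near" : PP
  [4,7] PP\S   >
    [4,6] (PP\S)/PP   >
      [4,5] "some" : ((PP\S)/PP)/NP
      [5,6] "song" : NP
    [6,7] "which" : PP

NP/PP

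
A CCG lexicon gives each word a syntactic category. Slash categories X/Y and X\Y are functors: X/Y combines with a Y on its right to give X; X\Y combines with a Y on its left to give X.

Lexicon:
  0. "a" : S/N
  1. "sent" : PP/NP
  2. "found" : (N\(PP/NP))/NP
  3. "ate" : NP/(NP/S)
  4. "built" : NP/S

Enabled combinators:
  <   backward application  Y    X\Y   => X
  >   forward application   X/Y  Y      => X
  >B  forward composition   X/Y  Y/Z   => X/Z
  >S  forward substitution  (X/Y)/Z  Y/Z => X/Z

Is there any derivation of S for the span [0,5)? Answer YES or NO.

YES

[0,5] S   >
  [0,1] "a" : S/N
  [1,5] N   <
    [1,2] "sent" : PP/NP
    [2,5] N\(PP/NP)   >
      [2,3] "found" : (N\(PP/NP))/NP
      [3,5] NP   >
        [3,4] "ate" : NP/(NP/S)
        [4,5] "built" : NP/S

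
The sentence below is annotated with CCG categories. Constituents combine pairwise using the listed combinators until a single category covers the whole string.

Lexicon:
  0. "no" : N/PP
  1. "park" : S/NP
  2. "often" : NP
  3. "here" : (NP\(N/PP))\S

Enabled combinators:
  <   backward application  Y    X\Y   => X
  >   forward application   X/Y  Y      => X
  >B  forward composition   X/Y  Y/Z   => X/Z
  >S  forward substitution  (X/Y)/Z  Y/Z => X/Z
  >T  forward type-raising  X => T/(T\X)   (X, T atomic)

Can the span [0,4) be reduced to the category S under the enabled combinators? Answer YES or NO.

N/PP S/NP NP (NP\(N/PP))\S
CKY chart[0,4] = {N/(N\NP), NP, NP/(NP\NP), PP/(PP\NP), S/(S\NP)}; S ∉ chart

NO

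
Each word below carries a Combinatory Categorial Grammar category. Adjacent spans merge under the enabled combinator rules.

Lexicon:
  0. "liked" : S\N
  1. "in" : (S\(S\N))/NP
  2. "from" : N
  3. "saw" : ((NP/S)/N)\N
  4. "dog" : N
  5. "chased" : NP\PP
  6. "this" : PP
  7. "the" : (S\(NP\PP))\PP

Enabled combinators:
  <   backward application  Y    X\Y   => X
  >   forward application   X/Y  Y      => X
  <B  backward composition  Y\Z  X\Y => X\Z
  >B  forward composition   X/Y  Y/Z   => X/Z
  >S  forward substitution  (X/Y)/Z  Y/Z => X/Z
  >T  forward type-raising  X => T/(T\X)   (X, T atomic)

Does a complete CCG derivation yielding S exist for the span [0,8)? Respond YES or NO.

[0,8] S   <
  [0,1] "liked" : S\N
  [1,8] S\(S\N)   >
    [1,2] "in" : (S\(S\N))/NP
    [2,8] NP   >
      [2,5] NP/S   >
        [2,4] (NP/S)/N   <
          [2,3] "from" : N
          [3,4] "saw" : ((NP/S)/N)\N
        [4,5] "dog" : N
      [5,8] S   <
        [5,6] "chased" : NP\PP
        [6,8] S\(NP\PP)   <
          [6,7] "this" : PP
          [7,8] "the" : (S\(NP\PP))\PP

YES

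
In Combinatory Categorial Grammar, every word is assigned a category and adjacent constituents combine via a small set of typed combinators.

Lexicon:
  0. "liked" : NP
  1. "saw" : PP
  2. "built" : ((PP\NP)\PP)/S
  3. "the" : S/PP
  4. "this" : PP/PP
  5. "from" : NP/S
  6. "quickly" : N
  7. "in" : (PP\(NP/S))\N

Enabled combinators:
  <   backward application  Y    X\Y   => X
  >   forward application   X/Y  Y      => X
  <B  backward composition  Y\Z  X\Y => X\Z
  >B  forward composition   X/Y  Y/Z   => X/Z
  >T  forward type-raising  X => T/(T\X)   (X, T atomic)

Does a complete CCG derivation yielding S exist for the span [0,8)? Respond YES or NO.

NP PP ((PP\NP)\PP)/S S/PP PP/PP NP/S N (PP\(NP/S))\N
CKY chart[0,8] = {N/(N\PP), NP/(NP\PP), PP, PP/(PP\PP), S/(S\PP)}; S ∉ chart

NO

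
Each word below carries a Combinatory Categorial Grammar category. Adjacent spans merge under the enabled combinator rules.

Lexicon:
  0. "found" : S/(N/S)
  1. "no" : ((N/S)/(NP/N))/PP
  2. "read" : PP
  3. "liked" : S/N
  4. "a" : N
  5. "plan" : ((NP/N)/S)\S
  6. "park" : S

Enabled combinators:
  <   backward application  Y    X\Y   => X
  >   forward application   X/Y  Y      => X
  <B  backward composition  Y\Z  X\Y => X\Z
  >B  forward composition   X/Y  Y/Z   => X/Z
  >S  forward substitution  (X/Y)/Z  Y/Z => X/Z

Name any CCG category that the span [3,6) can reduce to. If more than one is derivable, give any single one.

(NP/N)/S

[0,7] S   >
  [0,1] "found" : S/(N/S)
  [1,7] N/S   >
    [1,3] (N/S)/(NP/N)   >
      [1,2] "no" : ((N/S)/(NP/N))/PP
      [2,3] "read" : PP
    [3,7] NP/N   >
      [3,6] (NP/N)/S   <
        [3,5] S   >
          [3,4] "liked" : S/N
          [4,5] "a" : N
        [5,6] "plan" : ((NP/N)/S)\S
      [6,7] "park" : S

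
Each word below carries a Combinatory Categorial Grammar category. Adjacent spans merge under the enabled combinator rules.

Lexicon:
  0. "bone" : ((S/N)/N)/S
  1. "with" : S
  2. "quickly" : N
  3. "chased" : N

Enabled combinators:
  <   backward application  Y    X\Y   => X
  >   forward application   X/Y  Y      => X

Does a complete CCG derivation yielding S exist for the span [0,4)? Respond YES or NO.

[0,4] S   >
  [0,3] S/N   >
    [0,2] (S/N)/N   >
      [0,1] "bone" : ((S/N)/N)/S
      [1,2] "with" : S
    [2,3] "quickly" : N
  [3,4] "chased" : N

YES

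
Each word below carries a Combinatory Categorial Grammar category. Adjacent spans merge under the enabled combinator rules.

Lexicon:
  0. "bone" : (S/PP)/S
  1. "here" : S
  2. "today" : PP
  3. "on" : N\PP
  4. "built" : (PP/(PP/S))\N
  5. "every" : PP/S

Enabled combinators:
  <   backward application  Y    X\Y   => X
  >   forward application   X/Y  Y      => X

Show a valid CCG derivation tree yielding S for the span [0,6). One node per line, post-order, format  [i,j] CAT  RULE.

[0,6] S   >
  [0,2] S/PP   >
    [0,1] "bone" : (S/PP)/S
    [1,2] "here" : S
  [2,6] PP   >
    [2,5] PP/(PP/S)   <
      [2,4] N   <
        [2,3] "today" : PP
        [3,4] "on" : N\PP
      [4,5] "built" : (PP/(PP/S))\N
    [5,6] "every" : PP/S

[0,1] (S/PP)/S  lex  "bone"
[1,2] S  lex  "here"
[0,2] S/PP  >  k=1
[2,3] PP  lex  "today"
[3,4] N\PP  lex  "on"
[2,4] N  <  k=3
[4,5] (PP/(PP/S))\N  lex  "built"
[2,5] PP/(PP/S)  <  k=4
[5,6] PP/S  lex  "every"
[2,6] PP  >  k=5
[0,6] S  >  k=2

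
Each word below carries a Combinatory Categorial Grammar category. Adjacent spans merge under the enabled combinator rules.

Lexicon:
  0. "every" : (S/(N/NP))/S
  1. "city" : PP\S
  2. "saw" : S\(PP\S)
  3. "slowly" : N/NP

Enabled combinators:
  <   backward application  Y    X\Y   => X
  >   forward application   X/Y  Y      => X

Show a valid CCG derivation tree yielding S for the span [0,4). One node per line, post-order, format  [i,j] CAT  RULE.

[0,4] S   >
  [0,3] S/(N/NP)   >
    [0,1] "every" : (S/(N/NP))/S
    [1,3] S   <
      [1,2] "city" : PP\S
      [2,3] "saw" : S\(PP\S)
  [3,4] "slowly" : N/NP

[0,1] (S/(N/NP))/S  lex  "every"
[1,2] PP\S  lex  "city"
[2,3] S\(PP\S)  lex  "saw"
[1,3] S  <  k=2
[0,3] S/(N/NP)  >  k=1
[3,4] N/NP  lex  "slowly"
[0,4] S  >  k=3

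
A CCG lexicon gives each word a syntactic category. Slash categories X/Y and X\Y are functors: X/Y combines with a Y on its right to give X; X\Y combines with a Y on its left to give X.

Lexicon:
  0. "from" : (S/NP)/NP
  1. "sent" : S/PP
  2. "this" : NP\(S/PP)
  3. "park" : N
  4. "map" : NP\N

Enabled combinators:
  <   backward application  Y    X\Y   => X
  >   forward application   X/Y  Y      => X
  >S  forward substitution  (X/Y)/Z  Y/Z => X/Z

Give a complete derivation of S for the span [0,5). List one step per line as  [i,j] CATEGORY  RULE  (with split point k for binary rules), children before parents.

[0,1] (S/NP)/NP  lex  "from"
[1,2] S/PP  lex  "sent"
[2,3] NP\(S/PP)  lex  "this"
[1,3] NP  <  k=2
[0,3] S/NP  >  k=1
[3,4] N  lex  "park"
[4,5] NP\N  lex  "map"
[3,5] NP  <  k=4
[0,5] S  >  k=3

[0,5] S   >
  [0,3] S/NP   >
    [0,1] "from" : (S/NP)/NP
    [1,3] NP   <
      [1,2] "sent" : S/PP
      [2,3] "this" : NP\(S/PP)
  [3,5] NP   <
    [3,4] "park" : N
    [4,5] "map" : NP\N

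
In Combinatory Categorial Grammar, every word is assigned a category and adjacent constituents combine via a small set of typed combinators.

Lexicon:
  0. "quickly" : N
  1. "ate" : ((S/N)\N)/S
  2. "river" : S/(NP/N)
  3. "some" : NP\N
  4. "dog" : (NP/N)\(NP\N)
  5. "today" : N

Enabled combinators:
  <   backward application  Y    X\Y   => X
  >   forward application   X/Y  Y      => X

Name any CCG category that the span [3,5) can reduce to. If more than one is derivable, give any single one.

[0,6] S   >
  [0,5] S/N   <
    [0,1] "quickly" : N
    [1,5] (S/N)\N   >
      [1,2] "ate" : ((S/N)\N)/S
      [2,5] S   >
        [2,3] "river" : S/(NP/N)
        [3,5] NP/N   <
          [3,4] "some" : NP\N
          [4,5] "dog" : (NP/N)\(NP\N)
  [5,6] "today" : N

NP/N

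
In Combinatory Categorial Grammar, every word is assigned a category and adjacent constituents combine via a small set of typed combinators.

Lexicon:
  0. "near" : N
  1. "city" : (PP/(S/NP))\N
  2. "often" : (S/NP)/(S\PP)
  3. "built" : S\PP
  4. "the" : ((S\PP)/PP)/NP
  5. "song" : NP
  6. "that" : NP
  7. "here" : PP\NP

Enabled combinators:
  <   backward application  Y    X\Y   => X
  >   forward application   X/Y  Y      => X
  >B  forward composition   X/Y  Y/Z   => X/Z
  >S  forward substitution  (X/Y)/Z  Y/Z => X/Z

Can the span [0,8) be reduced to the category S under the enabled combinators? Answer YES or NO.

[0,8] S   <
  [0,4] PP   >
    [0,2] PP/(S/NP)   <
      [0,1] "near" : N
      [1,2] "city" : (PP/(S/NP))\N
    [2,4] S/NP   >
      [2,3] "often" : (S/NP)/(S\PP)
      [3,4] "built" : S\PP
  [4,8] S\PP   >
    [4,6] (S\PP)/PP   >
      [4,5] "the" : ((S\PP)/PP)/NP
      [5,6] "song" : NP
    [6,8] PP   <
      [6,7] "that" : NP
      [7,8] "here" : PP\NP

YES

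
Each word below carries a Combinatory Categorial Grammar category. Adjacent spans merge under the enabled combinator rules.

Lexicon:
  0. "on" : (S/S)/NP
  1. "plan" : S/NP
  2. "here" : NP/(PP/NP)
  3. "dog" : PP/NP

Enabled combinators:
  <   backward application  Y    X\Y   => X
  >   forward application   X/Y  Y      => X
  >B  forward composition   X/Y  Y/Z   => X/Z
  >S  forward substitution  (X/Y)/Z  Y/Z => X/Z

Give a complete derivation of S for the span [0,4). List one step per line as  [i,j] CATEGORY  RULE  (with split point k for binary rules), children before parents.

[0,4] S   >
  [0,2] S/NP   >S
    [0,1] "on" : (S/S)/NP
    [1,2] "plan" : S/NP
  [2,4] NP   >
    [2,3] "here" : NP/(PP/NP)
    [3,4] "dog" : PP/NP

[0,1] (S/S)/NP  lex  "on"
[1,2] S/NP  lex  "plan"
[0,2] S/NP  >S  k=1
[2,3] NP/(PP/NP)  lex  "here"
[3,4] PP/NP  lex  "dog"
[2,4] NP  >  k=3
[0,4] S  >  k=2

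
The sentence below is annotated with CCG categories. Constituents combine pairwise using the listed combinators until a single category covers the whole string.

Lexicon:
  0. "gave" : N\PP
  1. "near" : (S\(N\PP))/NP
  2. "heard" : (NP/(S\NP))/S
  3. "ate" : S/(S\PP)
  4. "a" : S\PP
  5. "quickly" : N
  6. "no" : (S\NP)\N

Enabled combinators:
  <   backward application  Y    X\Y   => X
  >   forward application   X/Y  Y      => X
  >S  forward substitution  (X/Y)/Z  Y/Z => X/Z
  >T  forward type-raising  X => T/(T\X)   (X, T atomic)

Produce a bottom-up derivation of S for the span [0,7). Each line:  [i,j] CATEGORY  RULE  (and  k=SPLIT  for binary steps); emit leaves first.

[0,7] S   <
  [0,1] "gave" : N\PP
  [1,7] S\(N\PP)   >
    [1,2] "near" : (S\(N\PP))/NP
    [2,7] NP   >
      [2,5] NP/(S\NP)   >
        [2,3] "heard" : (NP/(S\NP))/S
        [3,5] S   >
          [3,4] "ate" : S/(S\PP)
          [4,5] "a" : S\PP
      [5,7] S\NP   <
        [5,6] "quickly" : N
        [6,7] "no" : (S\NP)\N

[0,1] N\PP  lex  "gave"
[1,2] (S\(N\PP))/NP  lex  "near"
[2,3] (NP/(S\NP))/S  lex  "heard"
[3,4] S/(S\PP)  lex  "ate"
[4,5] S\PP  lex  "a"
[3,5] S  >  k=4
[2,5] NP/(S\NP)  >  k=3
[5,6] N  lex  "quickly"
[6,7] (S\NP)\N  lex  "no"
[5,7] S\NP  <  k=6
[2,7] NP  >  k=5
[1,7] S\(N\PP)  >  k=2
[0,7] S  <  k=1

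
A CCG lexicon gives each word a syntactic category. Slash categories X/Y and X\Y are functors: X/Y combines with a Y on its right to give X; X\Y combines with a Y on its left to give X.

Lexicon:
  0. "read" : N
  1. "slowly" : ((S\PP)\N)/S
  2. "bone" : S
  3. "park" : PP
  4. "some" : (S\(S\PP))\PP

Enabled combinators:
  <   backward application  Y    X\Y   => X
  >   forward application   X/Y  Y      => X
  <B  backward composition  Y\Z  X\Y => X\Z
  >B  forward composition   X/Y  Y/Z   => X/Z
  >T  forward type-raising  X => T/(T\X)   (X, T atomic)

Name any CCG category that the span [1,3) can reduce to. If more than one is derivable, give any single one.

(S\PP)\N

[0,5] S   <
  [0,1] "read" : N
  [1,5] S\N   <B
    [1,3] (S\PP)\N   >
      [1,2] "slowly" : ((S\PP)\N)/S
      [2,3] "bone" : S
    [3,5] S\(S\PP)   <
      [3,4] "park" : PP
      [4,5] "some" : (S\(S\PP))\PP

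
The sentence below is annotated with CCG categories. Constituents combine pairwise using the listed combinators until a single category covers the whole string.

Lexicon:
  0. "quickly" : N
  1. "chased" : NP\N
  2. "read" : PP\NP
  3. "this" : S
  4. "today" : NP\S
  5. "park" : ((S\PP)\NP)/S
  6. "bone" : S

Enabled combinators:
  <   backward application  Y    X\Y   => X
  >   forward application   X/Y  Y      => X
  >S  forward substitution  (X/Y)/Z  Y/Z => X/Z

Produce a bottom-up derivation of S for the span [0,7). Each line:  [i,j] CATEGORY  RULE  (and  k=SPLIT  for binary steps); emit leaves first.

[0,1] N  lex  "quickly"
[1,2] NP\N  lex  "chased"
[0,2] NP  <  k=1
[2,3] PP\NP  lex  "read"
[0,3] PP  <  k=2
[3,4] S  lex  "this"
[4,5] NP\S  lex  "today"
[3,5] NP  <  k=4
[5,6] ((S\PP)\NP)/S  lex  "park"
[6,7] S  lex  "bone"
[5,7] (S\PP)\NP  >  k=6
[3,7] S\PP  <  k=5
[0,7] S  <  k=3

[0,7] S   <
  [0,3] PP   <
    [0,2] NP   <
      [0,1] "quickly" : N
      [1,2] "chased" : NP\N
    [2,3] "read" : PP\NP
  [3,7] S\PP   <
    [3,5] NP   <
      [3,4] "this" : S
      [4,5] "today" : NP\S
    [5,7] (S\PP)\NP   >
      [5,6] "park" : ((S\PP)\NP)/S
      [6,7] "bone" : S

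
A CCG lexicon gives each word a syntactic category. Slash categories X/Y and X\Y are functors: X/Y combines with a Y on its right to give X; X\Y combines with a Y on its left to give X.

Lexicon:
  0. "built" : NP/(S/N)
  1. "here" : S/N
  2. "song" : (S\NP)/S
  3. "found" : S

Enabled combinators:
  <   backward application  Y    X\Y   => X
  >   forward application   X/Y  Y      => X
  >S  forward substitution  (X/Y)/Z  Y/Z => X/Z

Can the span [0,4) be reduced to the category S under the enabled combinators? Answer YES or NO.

YES

[0,4] S   <
  [0,2] NP   >
    [0,1] "built" : NP/(S/N)
    [1,2] "here" : S/N
  [2,4] S\NP   >
    [2,3] "song" : (S\NP)/S
    [3,4] "found" : S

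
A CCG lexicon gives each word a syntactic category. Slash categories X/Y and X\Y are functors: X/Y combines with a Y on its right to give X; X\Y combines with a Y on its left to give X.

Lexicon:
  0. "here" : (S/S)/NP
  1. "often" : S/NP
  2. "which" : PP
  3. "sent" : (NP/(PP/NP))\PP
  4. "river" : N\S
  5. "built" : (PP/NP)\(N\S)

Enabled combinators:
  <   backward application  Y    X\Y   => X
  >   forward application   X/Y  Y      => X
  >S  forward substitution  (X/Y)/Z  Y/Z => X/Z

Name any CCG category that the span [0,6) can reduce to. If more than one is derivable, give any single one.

S

[0,6] S   >
  [0,2] S/NP   >S
    [0,1] "here" : (S/S)/NP
    [1,2] "often" : S/NP
  [2,6] NP   >
    [2,4] NP/(PP/NP)   <
      [2,3] "which" : PP
      [3,4] "sent" : (NP/(PP/NP))\PP
    [4,6] PP/NP   <
      [4,5] "river" : N\S
      [5,6] "built" : (PP/NP)\(N\S)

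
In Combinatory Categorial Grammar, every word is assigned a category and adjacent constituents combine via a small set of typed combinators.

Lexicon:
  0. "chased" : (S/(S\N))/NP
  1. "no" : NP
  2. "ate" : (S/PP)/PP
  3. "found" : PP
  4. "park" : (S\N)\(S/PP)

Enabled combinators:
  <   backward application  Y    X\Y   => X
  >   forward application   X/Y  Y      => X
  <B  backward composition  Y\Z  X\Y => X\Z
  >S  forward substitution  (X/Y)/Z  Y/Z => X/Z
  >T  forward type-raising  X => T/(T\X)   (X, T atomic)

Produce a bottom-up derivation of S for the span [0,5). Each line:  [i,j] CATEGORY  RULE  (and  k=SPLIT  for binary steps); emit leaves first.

[0,5] S   >
  [0,2] S/(S\N)   >
    [0,1] "chased" : (S/(S\N))/NP
    [1,2] "no" : NP
  [2,5] S\N   <
    [2,4] S/PP   >
      [2,3] "ate" : (S/PP)/PP
      [3,4] "found" : PP
    [4,5] "park" : (S\N)\(S/PP)

[0,1] (S/(S\N))/NP  lex  "chased"
[1,2] NP  lex  "no"
[0,2] S/(S\N)  >  k=1
[2,3] (S/PP)/PP  lex  "ate"
[3,4] PP  lex  "found"
[2,4] S/PP  >  k=3
[4,5] (S\N)\(S/PP)  lex  "park"
[2,5] S\N  <  k=4
[0,5] S  >  k=2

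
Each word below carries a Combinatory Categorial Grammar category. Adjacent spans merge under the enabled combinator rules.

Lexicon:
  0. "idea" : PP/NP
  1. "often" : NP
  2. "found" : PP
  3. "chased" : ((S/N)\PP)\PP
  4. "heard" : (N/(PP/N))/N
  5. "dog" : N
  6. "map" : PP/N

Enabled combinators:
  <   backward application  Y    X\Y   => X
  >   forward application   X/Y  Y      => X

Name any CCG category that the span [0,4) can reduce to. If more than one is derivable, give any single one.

S/N

[0,7] S   >
  [0,4] S/N   <
    [0,2] PP   >
      [0,1] "idea" : PP/NP
      [1,2] "often" : NP
    [2,4] (S/N)\PP   <
      [2,3] "found" : PP
      [3,4] "chased" : ((S/N)\PP)\PP
  [4,7] N   >
    [4,6] N/(PP/N)   >
      [4,5] "heard" : (N/(PP/N))/N
      [5,6] "dog" : N
    [6,7] "map" : PP/N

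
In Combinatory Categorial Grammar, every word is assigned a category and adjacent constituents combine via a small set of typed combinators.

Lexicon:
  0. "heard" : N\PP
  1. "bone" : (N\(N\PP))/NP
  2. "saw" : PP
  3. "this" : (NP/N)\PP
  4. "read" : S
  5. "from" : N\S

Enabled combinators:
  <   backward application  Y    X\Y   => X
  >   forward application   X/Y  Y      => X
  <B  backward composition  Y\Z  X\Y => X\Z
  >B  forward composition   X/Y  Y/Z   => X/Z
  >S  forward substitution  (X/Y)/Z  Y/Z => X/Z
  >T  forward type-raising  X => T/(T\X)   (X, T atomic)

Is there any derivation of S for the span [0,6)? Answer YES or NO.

NO

N\PP (N\(N\PP))/NP PP (NP/N)\PP S N\S
CKY chart[0,6] = {N, N/(N\N), NP/(NP\N), PP/(PP\N), S/(S\N)}; S ∉ chart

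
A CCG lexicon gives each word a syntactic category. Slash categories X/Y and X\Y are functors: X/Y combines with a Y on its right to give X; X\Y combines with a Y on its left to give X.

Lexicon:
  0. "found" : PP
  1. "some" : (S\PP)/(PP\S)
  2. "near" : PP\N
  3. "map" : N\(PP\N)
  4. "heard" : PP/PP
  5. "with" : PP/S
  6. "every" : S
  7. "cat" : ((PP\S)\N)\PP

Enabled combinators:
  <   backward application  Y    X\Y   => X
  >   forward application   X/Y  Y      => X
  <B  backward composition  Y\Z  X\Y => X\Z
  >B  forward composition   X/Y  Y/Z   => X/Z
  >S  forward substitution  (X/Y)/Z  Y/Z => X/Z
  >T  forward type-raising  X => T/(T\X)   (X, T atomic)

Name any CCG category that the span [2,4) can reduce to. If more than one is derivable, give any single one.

[0,8] S   >
  [0,1] S/(S\PP)   >T
    [0,1] "found" : PP
  [1,8] S\PP   >
    [1,2] "some" : (S\PP)/(PP\S)
    [2,8] PP\S   <
      [2,4] N   <
        [2,3] "near" : PP\N
        [3,4] "map" : N\(PP\N)
      [4,8] (PP\S)\N   <
        [4,7] PP   >
          [4,6] PP/S   >B
            [4,5] "heard" : PP/PP
            [5,6] "with" : PP/S
          [6,7] "every" : S
        [7,8] "cat" : ((PP\S)\N)\PP

N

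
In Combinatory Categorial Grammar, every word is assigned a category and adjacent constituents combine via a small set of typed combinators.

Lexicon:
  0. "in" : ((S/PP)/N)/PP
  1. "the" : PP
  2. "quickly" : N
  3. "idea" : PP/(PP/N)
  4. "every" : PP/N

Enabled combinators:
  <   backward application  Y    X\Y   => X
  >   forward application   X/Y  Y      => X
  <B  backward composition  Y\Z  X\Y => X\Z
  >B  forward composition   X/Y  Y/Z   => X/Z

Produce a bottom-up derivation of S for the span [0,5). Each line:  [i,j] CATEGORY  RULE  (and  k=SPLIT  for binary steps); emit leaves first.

[0,1] ((S/PP)/N)/PP  lex  "in"
[1,2] PP  lex  "the"
[0,2] (S/PP)/N  >  k=1
[2,3] N  lex  "quickly"
[0,3] S/PP  >  k=2
[3,4] PP/(PP/N)  lex  "idea"
[4,5] PP/N  lex  "every"
[3,5] PP  >  k=4
[0,5] S  >  k=3

[0,5] S   >
  [0,3] S/PP   >
    [0,2] (S/PP)/N   >
      [0,1] "in" : ((S/PP)/N)/PP
      [1,2] "the" : PP
    [2,3] "quickly" : N
  [3,5] PP   >
    [3,4] "idea" : PP/(PP/N)
    [4,5] "every" : PP/N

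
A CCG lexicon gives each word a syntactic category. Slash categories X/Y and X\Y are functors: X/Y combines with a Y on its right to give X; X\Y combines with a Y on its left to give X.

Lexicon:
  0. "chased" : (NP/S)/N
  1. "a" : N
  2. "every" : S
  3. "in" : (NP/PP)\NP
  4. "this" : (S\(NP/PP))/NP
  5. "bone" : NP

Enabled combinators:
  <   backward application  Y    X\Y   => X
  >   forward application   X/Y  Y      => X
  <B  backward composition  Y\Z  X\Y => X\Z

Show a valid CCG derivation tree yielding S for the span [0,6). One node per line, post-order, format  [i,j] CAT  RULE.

[0,1] (NP/S)/N  lex  "chased"
[1,2] N  lex  "a"
[0,2] NP/S  >  k=1
[2,3] S  lex  "every"
[0,3] NP  >  k=2
[3,4] (NP/PP)\NP  lex  "in"
[0,4] NP/PP  <  k=3
[4,5] (S\(NP/PP))/NP  lex  "this"
[5,6] NP  lex  "bone"
[4,6] S\(NP/PP)  >  k=5
[0,6] S  <  k=4

[0,6] S   <
  [0,4] NP/PP   <
    [0,3] NP   >
      [0,2] NP/S   >
        [0,1] "chased" : (NP/S)/N
        [1,2] "a" : N
      [2,3] "every" : S
    [3,4] "in" : (NP/PP)\NP
  [4,6] S\(NP/PP)   >
    [4,5] "this" : (S\(NP/PP))/NP
    [5,6] "bone" : NP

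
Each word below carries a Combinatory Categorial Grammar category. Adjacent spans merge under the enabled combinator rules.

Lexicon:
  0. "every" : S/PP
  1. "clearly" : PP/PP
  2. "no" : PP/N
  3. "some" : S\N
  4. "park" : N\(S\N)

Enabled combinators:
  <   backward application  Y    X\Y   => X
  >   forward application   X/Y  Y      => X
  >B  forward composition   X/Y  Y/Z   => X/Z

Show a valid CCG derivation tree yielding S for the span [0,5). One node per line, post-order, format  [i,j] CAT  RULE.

[0,1] S/PP  lex  "every"
[1,2] PP/PP  lex  "clearly"
[2,3] PP/N  lex  "no"
[1,3] PP/N  >B  k=2
[0,3] S/N  >B  k=1
[3,4] S\N  lex  "some"
[4,5] N\(S\N)  lex  "park"
[3,5] N  <  k=4
[0,5] S  >  k=3

[0,5] S   >
  [0,3] S/N   >B
    [0,1] "every" : S/PP
    [1,3] PP/N   >B
      [1,2] "clearly" : PP/PP
      [2,3] "no" : PP/N
  [3,5] N   <
    [3,4] "some" : S\N
    [4,5] "park" : N\(S\N)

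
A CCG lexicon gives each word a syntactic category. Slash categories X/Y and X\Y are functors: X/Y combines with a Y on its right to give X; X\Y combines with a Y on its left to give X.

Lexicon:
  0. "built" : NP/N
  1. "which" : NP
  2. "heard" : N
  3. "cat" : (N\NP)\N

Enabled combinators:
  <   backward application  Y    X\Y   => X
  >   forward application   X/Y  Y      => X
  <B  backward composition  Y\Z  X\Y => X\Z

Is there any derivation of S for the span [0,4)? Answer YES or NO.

NP/N NP N (N\NP)\N
CKY chart[0,4] = {NP}; S ∉ chart

NO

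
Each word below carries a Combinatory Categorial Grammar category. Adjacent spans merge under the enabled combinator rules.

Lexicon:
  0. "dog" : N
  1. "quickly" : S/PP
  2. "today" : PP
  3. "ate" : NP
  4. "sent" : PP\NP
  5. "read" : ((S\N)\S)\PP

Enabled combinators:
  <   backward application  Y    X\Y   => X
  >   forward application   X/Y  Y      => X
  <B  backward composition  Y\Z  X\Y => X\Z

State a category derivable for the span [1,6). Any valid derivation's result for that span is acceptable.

[0,6] S   <
  [0,1] "dog" : N
  [1,6] S\N   <
    [1,3] S   >
      [1,2] "quickly" : S/PP
      [2,3] "today" : PP
    [3,6] (S\N)\S   <
      [3,5] PP   <
        [3,4] "ate" : NP
        [4,5] "sent" : PP\NP
      [5,6] "read" : ((S\N)\S)\PP

S\N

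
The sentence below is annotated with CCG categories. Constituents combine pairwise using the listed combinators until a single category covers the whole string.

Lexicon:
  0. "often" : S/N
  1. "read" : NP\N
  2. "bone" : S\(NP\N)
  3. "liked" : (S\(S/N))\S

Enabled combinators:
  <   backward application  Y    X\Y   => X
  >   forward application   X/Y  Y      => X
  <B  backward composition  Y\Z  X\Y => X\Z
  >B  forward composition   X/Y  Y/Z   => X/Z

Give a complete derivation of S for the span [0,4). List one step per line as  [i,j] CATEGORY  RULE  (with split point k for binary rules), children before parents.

[0,1] S/N  lex  "often"
[1,2] NP\N  lex  "read"
[2,3] S\(NP\N)  lex  "bone"
[1,3] S  <  k=2
[3,4] (S\(S/N))\S  lex  "liked"
[1,4] S\(S/N)  <  k=3
[0,4] S  <  k=1

[0,4] S   <
  [0,1] "often" : S/N
  [1,4] S\(S/N)   <
    [1,3] S   <
      [1,2] "read" : NP\N
      [2,3] "bone" : S\(NP\N)
    [3,4] "liked" : (S\(S/N))\S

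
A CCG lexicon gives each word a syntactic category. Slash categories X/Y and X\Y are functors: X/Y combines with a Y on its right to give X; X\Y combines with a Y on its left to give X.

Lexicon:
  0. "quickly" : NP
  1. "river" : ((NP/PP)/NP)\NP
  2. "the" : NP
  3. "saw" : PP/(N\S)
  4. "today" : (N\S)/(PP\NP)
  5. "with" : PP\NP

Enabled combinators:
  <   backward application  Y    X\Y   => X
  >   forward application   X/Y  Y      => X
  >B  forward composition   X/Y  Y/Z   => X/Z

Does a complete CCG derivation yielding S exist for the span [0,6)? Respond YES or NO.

NP ((NP/PP)/NP)\NP NP PP/(N\S) (N\S)/(PP\NP) PP\NP
CKY chart[0,6] = {NP}; S ∉ chart

NO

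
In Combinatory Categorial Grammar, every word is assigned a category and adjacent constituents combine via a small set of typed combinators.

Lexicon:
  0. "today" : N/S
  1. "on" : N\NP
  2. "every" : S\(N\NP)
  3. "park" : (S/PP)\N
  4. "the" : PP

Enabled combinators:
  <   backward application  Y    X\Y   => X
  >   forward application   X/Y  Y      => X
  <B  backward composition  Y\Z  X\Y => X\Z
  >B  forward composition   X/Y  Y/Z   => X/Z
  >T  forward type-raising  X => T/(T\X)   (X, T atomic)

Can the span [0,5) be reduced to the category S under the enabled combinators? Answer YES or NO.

YES

[0,5] S   >
  [0,4] S/PP   <
    [0,3] N   >
      [0,1] "today" : N/S
      [1,3] S   <
        [1,2] "on" : N\NP
        [2,3] "every" : S\(N\NP)
    [3,4] "park" : (S/PP)\N
  [4,5] "the" : PP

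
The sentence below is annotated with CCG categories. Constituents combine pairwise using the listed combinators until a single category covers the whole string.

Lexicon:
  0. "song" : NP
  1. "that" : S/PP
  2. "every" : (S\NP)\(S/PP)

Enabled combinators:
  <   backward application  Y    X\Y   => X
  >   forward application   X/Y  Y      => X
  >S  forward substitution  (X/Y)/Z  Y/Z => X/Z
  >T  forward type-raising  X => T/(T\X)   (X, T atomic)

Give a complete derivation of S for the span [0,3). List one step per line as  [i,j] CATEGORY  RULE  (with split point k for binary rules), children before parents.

[0,3] S   >
  [0,1] S/(S\NP)   >T
    [0,1] "song" : NP
  [1,3] S\NP   <
    [1,2] "that" : S/PP
    [2,3] "every" : (S\NP)\(S/PP)

[0,1] NP  lex  "song"
[0,1] S/(S\NP)  >T
[1,2] S/PP  lex  "that"
[2,3] (S\NP)\(S/PP)  lex  "every"
[1,3] S\NP  <  k=2
[0,3] S  >  k=1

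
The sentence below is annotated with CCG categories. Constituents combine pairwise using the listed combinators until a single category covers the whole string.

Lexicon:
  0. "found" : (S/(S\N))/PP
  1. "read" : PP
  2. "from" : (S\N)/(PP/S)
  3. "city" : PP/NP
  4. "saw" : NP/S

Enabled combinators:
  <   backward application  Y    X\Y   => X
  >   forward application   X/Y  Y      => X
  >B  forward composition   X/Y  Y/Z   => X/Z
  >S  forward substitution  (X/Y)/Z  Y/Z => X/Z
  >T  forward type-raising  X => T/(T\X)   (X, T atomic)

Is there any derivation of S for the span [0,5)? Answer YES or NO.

[0,5] S   >
  [0,2] S/(S\N)   >
    [0,1] "found" : (S/(S\N))/PP
    [1,2] "read" : PP
  [2,5] S\N   >
    [2,3] "from" : (S\N)/(PP/S)
    [3,5] PP/S   >B
      [3,4] "city" : PP/NP
      [4,5] "saw" : NP/S

YES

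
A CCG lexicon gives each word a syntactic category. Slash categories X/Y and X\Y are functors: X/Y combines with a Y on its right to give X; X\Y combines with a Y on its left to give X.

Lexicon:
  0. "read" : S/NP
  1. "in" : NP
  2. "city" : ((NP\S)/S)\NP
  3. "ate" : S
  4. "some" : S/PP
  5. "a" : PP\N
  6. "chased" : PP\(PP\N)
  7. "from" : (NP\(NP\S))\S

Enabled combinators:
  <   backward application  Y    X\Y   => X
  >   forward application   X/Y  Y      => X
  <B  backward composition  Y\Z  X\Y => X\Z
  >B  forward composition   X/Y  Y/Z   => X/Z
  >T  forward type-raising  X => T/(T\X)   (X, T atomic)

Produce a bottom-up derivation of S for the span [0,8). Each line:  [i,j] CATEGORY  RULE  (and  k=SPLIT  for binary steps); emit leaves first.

[0,1] S/NP  lex  "read"
[1,2] NP  lex  "in"
[2,3] ((NP\S)/S)\NP  lex  "city"
[1,3] (NP\S)/S  <  k=2
[3,4] S  lex  "ate"
[1,4] NP\S  >  k=3
[4,5] S/PP  lex  "some"
[5,6] PP\N  lex  "a"
[6,7] PP\(PP\N)  lex  "chased"
[5,7] PP  <  k=6
[4,7] S  >  k=5
[7,8] (NP\(NP\S))\S  lex  "from"
[4,8] NP\(NP\S)  <  k=7
[1,8] NP  <  k=4
[0,8] S  >  k=1

[0,8] S   >
  [0,1] "read" : S/NP
  [1,8] NP   <
    [1,4] NP\S   >
      [1,3] (NP\S)/S   <
        [1,2] "in" : NP
        [2,3] "city" : ((NP\S)/S)\NP
      [3,4] "ate" : S
    [4,8] NP\(NP\S)   <
      [4,7] S   >
        [4,5] "some" : S/PP
        [5,7] PP   <
          [5,6] "a" : PP\N
          [6,7] "chased" : PP\(PP\N)
      [7,8] "from" : (NP\(NP\S))\S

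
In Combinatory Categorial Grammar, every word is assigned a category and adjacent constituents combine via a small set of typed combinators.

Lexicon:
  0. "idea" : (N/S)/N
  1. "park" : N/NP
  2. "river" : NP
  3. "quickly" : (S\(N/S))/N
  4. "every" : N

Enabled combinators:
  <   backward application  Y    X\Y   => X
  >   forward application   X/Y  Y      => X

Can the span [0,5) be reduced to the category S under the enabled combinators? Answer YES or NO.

[0,5] S   <
  [0,3] N/S   >
    [0,1] "idea" : (N/S)/N
    [1,3] N   >
      [1,2] "park" : N/NP
      [2,3] "river" : NP
  [3,5] S\(N/S)   >
    [3,4] "quickly" : (S\(N/S))/N
    [4,5] "every" : N

YES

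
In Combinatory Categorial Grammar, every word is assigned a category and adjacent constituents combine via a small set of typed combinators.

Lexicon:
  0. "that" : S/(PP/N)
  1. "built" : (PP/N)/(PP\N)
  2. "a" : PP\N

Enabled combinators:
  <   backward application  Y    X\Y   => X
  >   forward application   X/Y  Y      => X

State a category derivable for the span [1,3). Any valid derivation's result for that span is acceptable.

PP/N

[0,3] S   >
  [0,1] "that" : S/(PP/N)
  [1,3] PP/N   >
    [1,2] "built" : (PP/N)/(PP\N)
    [2,3] "a" : PP\N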